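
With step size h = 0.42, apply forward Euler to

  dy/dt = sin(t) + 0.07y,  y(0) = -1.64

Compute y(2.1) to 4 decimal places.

Euler: y_{n+1} = y_n + h·f(t_n, y_n).
t=0.000000, y=-1.640000: f=-0.114800 → y ← -1.640000 + 0.42·(-0.114800) = -1.688216
t=0.420000, y=-1.688216: f=0.289585 → y ← -1.688216 + 0.42·0.289585 = -1.566590
t=0.840000, y=-1.566590: f=0.634982 → y ← -1.566590 + 0.42·0.634982 = -1.299898
t=1.260000, y=-1.299898: f=0.861097 → y ← -1.299898 + 0.42·0.861097 = -0.938237
t=1.680000, y=-0.938237: f=0.928367 → y ← -0.938237 + 0.42·0.928367 = -0.548323
y(2.1) ≈ -0.5483

-0.5483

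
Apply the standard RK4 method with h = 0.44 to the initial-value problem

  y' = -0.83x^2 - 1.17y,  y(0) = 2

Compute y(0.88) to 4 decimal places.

0.5662

RK4: k1 = f(x_n, y_n); k2 = f(x_n + h/2, y_n + (h/2)·k1); k3 = f(x_n + h/2, y_n + (h/2)·k2); k4 = f(x_n + h, y_n + h·k3); y_{n+1} = y_n + (h/6)·(k1 + 2k2 + 2k3 + k4).
x=0.000000, y=2.000000:
  k1 = f(0.000000, 2.000000) = -2.340000
  k2 = f(0.220000, 1.485200) = -1.777856
  k3 = f(0.220000, 1.608872) = -1.922552
  k4 = f(0.440000, 1.154077) = -1.510958
  y ← 2.000000 + (0.44/6)·(k1 + 2k2 + 2k3 + k4) = 1.174870
x=0.440000, y=1.174870:
  k1 = f(0.440000, 1.174870) = -1.535286
  k2 = f(0.660000, 0.837107) = -1.340963
  k3 = f(0.660000, 0.879858) = -1.390982
  k4 = f(0.880000, 0.562838) = -1.301272
  y ← 1.174870 + (0.44/6)·(k1 + 2k2 + 2k3 + k4) = 0.566170
y(0.88) ≈ 0.5662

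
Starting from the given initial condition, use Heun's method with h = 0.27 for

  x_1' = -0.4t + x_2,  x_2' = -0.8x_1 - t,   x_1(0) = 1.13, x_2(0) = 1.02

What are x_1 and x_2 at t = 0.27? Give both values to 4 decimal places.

1.3579, 0.7097

Heun on (x_1,x_2): k1 = f(t_n, state_n); k2 = f(t_n + h, state_n + h·k1); state_{n+1} = state_n + (h/2)·(k1 + k2).
0.000000: (1.130000, 1.020000)
  k1 = (1.020000, -0.904000)
  predictor → (1.405400, 0.775920)
  k2 = (0.667920, -1.394320)
  → (1.357869, 0.709727)
(x_1(0.27), x_2(0.27)) ≈ (1.3579, 0.7097)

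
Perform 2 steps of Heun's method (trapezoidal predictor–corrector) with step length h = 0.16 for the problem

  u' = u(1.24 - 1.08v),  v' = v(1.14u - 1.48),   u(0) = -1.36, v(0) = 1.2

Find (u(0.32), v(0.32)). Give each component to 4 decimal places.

Heun on (u,v): k1 = f(s_n, state_n); k2 = f(s_n + h, state_n + h·k1); state_{n+1} = state_n + (h/2)·(k1 + k2).
0.000000: (-1.360000, 1.200000)
  k1 = (0.076160, -3.636480)
  predictor → (-1.347814, 0.618163)
  k2 = (-0.771467, -1.864694)
  → (-1.415625, 0.759906)
0.160000: (-1.415625, 0.759906)
  k1 = (-0.593573, -2.351006)
  predictor → (-1.510596, 0.383745)
  k2 = (-1.247081, -1.228782)
  → (-1.562877, 0.473523)
(u(0.32), v(0.32)) ≈ (-1.5629, 0.4735)

-1.5629, 0.4735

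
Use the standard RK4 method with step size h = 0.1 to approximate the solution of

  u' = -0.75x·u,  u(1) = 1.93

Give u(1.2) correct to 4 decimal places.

RK4: k1 = f(x_n, u_n); k2 = f(x_n + h/2, u_n + (h/2)·k1); k3 = f(x_n + h/2, u_n + (h/2)·k2); k4 = f(x_n + h, u_n + h·k3); u_{n+1} = u_n + (h/6)·(k1 + 2k2 + 2k3 + k4).
x=1.000000, u=1.930000:
  k1 = f(1.000000, 1.930000) = -1.447500
  k2 = f(1.050000, 1.857625) = -1.462880
  k3 = f(1.050000, 1.856856) = -1.462274
  k4 = f(1.100000, 1.783773) = -1.471612
  u ← 1.930000 + (0.1/6)·(k1 + 2k2 + 2k3 + k4) = 1.783843
x=1.100000, u=1.783843:
  k1 = f(1.100000, 1.783843) = -1.471670
  k2 = f(1.150000, 1.710259) = -1.475099
  k3 = f(1.150000, 1.710088) = -1.474951
  k4 = f(1.200000, 1.636348) = -1.472713
  u ← 1.783843 + (0.1/6)·(k1 + 2k2 + 2k3 + k4) = 1.636435
u(1.2) ≈ 1.6364

1.6364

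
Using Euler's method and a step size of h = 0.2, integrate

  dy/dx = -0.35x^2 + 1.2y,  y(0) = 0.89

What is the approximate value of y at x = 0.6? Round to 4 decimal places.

1.6822

Euler: y_{n+1} = y_n + h·f(x_n, y_n).
x=0.000000, y=0.890000: f=1.068000 → y ← 0.890000 + 0.2·1.068000 = 1.103600
x=0.200000, y=1.103600: f=1.310320 → y ← 1.103600 + 0.2·1.310320 = 1.365664
x=0.400000, y=1.365664: f=1.582797 → y ← 1.365664 + 0.2·1.582797 = 1.682223
y(0.6) ≈ 1.6822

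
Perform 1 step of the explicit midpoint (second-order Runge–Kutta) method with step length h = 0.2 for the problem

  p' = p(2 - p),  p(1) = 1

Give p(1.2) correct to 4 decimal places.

Midpoint: k1 = f(t_n, p_n); k2 = f(t_n + h/2, p_n + (h/2)·k1); p_{n+1} = p_n + h·k2.
t=1.000000, p=1.000000:
  k1 = f(1.000000, 1.000000) = 1.000000
  k2 = f(1.100000, 1.100000) = 0.990000
  p ← 1.000000 + 0.2·0.990000 = 1.198000
p(1.2) ≈ 1.1980

1.1980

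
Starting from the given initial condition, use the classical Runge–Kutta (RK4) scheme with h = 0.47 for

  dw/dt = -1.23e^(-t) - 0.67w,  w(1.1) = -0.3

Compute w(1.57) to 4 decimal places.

RK4: k1 = f(t_n, w_n); k2 = f(t_n + h/2, w_n + (h/2)·k1); k3 = f(t_n + h/2, w_n + (h/2)·k2); k4 = f(t_n + h, w_n + h·k3); w_{n+1} = w_n + (h/6)·(k1 + 2k2 + 2k3 + k4).
t=1.100000, w=-0.300000:
  k1 = f(1.100000, -0.300000) = -0.208431
  k2 = f(1.335000, -0.348981) = -0.089867
  k3 = f(1.335000, -0.321119) = -0.108535
  k4 = f(1.570000, -0.351011) = -0.020718
  w ← -0.300000 + (0.47/6)·(k1 + 2k2 + 2k3 + k4) = -0.349033
w(1.57) ≈ -0.3490

-0.3490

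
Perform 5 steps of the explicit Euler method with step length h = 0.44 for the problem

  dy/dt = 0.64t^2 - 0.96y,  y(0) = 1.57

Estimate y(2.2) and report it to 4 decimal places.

Euler: y_{n+1} = y_n + h·f(t_n, y_n).
t=0.000000, y=1.570000: f=-1.507200 → y ← 1.570000 + 0.44·(-1.507200) = 0.906832
t=0.440000, y=0.906832: f=-0.746655 → y ← 0.906832 + 0.44·(-0.746655) = 0.578304
t=0.880000, y=0.578304: f=-0.059556 → y ← 0.578304 + 0.44·(-0.059556) = 0.552099
t=1.320000, y=0.552099: f=0.585121 → y ← 0.552099 + 0.44·0.585121 = 0.809552
t=1.760000, y=0.809552: f=1.205294 → y ← 0.809552 + 0.44·1.205294 = 1.339882
y(2.2) ≈ 1.3399

1.3399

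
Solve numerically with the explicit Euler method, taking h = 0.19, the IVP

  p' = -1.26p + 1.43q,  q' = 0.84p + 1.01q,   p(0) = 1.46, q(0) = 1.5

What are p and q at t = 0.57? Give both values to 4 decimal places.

2.0161, 3.4316

Euler on (p,q): p_{n+1} = p_n + h·p', q_{n+1} = q_n + h·q'.
0.000000: (1.460000, 1.500000); f=(0.305400, 2.741400) → (1.518026, 2.020866)
0.190000: (1.518026, 2.020866); f=(0.977126, 3.316216) → (1.703680, 2.650947)
0.380000: (1.703680, 2.650947); f=(1.644218, 4.108548) → (2.016081, 3.431571)
(p(0.57), q(0.57)) ≈ (2.0161, 3.4316)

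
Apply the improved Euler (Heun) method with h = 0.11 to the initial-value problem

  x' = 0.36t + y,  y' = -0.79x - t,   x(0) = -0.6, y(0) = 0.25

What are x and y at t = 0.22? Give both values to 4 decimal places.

Heun on (x,y): k1 = f(t_n, state_n); k2 = f(t_n + h, state_n + h·k1); state_{n+1} = state_n + (h/2)·(k1 + k2).
0.000000: (-0.600000, 0.250000)
  k1 = (0.250000, 0.474000)
  predictor → (-0.572500, 0.302140)
  k2 = (0.341740, 0.342275)
  → (-0.567454, 0.294895)
0.110000: (-0.567454, 0.294895)
  k1 = (0.334495, 0.338289)
  predictor → (-0.530660, 0.332107)
  k2 = (0.411307, 0.199221)
  → (-0.526435, 0.324458)
(x(0.22), y(0.22)) ≈ (-0.5264, 0.3245)

-0.5264, 0.3245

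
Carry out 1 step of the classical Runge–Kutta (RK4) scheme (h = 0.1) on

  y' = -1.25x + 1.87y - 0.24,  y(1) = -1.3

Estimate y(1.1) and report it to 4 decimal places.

RK4: k1 = f(x_n, y_n); k2 = f(x_n + h/2, y_n + (h/2)·k1); k3 = f(x_n + h/2, y_n + (h/2)·k2); k4 = f(x_n + h, y_n + h·k3); y_{n+1} = y_n + (h/6)·(k1 + 2k2 + 2k3 + k4).
x=1.000000, y=-1.300000:
  k1 = f(1.000000, -1.300000) = -3.921000
  k2 = f(1.050000, -1.496050) = -4.350114
  k3 = f(1.050000, -1.517506) = -4.390236
  k4 = f(1.100000, -1.739024) = -4.866974
  y ← -1.300000 + (0.1/6)·(k1 + 2k2 + 2k3 + k4) = -1.737811
y(1.1) ≈ -1.7378

-1.7378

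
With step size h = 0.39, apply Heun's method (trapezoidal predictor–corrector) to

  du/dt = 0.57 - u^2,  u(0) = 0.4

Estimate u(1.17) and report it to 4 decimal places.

Heun: k1 = f(t_n, u_n); k2 = f(t_n + h, u_n + h·k1); u_{n+1} = u_n + (h/2)·(k1 + k2).
t=0.000000, u=0.400000:
  k1 = f(0.000000, 0.400000) = 0.410000
  k2 = f(0.390000, 0.559900) = 0.256512
  u ← 0.400000 + (0.39/2)·(0.410000 + 0.256512) = 0.529970
t=0.390000, u=0.529970:
  k1 = f(0.390000, 0.529970) = 0.289132
  k2 = f(0.780000, 0.642731) = 0.156896
  u ← 0.529970 + (0.39/2)·(0.289132 + 0.156896) = 0.616945
t=0.780000, u=0.616945:
  k1 = f(0.780000, 0.616945) = 0.189378
  k2 = f(1.170000, 0.690803) = 0.092791
  u ← 0.616945 + (0.39/2)·(0.189378 + 0.092791) = 0.671968
u(1.17) ≈ 0.6720

0.6720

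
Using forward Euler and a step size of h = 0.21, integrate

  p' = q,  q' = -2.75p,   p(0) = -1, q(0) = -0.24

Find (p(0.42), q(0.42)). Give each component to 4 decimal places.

-0.9795, 0.9441

Euler on (p,q): p_{n+1} = p_n + h·p', q_{n+1} = q_n + h·q'.
0.000000: (-1.000000, -0.240000); f=(-0.240000, 2.750000) → (-1.050400, 0.337500)
0.210000: (-1.050400, 0.337500); f=(0.337500, 2.888600) → (-0.979525, 0.944106)
(p(0.42), q(0.42)) ≈ (-0.9795, 0.9441)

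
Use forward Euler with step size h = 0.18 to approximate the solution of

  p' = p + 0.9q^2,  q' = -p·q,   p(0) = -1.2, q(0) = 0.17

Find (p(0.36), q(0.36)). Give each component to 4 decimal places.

Euler on (p,q): p_{n+1} = p_n + h·p', q_{n+1} = q_n + h·q'.
0.000000: (-1.200000, 0.170000); f=(-1.173990, 0.204000) → (-1.411318, 0.206720)
0.180000: (-1.411318, 0.206720); f=(-1.372858, 0.291748) → (-1.658433, 0.259235)
(p(0.36), q(0.36)) ≈ (-1.6584, 0.2592)

-1.6584, 0.2592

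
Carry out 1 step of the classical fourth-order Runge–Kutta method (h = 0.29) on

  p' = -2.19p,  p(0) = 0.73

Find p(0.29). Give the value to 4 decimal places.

0.3874

RK4: k1 = f(t_n, p_n); k2 = f(t_n + h/2, p_n + (h/2)·k1); k3 = f(t_n + h/2, p_n + (h/2)·k2); k4 = f(t_n + h, p_n + h·k3); p_{n+1} = p_n + (h/6)·(k1 + 2k2 + 2k3 + k4).
t=0.000000, p=0.730000:
  k1 = f(0.000000, 0.730000) = -1.598700
  k2 = f(0.145000, 0.498189) = -1.091033
  k3 = f(0.145000, 0.571800) = -1.252243
  k4 = f(0.290000, 0.366850) = -0.803401
  p ← 0.730000 + (0.29/6)·(k1 + 2k2 + 2k3 + k4) = 0.387382
p(0.29) ≈ 0.3874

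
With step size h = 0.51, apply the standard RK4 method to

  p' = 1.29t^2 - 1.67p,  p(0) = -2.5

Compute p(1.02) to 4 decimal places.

-0.1468

RK4: k1 = f(t_n, p_n); k2 = f(t_n + h/2, p_n + (h/2)·k1); k3 = f(t_n + h/2, p_n + (h/2)·k2); k4 = f(t_n + h, p_n + h·k3); p_{n+1} = p_n + (h/6)·(k1 + 2k2 + 2k3 + k4).
t=0.000000, p=-2.500000:
  k1 = f(0.000000, -2.500000) = 4.175000
  k2 = f(0.255000, -1.435375) = 2.480958
  k3 = f(0.255000, -1.867356) = 3.202366
  k4 = f(0.510000, -0.866793) = 1.783074
  p ← -2.500000 + (0.51/6)·(k1 + 2k2 + 2k3 + k4) = -1.027399
t=0.510000, p=-1.027399:
  k1 = f(0.510000, -1.027399) = 2.051285
  k2 = f(0.765000, -0.504321) = 1.597156
  k3 = f(0.765000, -0.620124) = 1.790547
  k4 = f(1.020000, -0.114220) = 1.532863
  p ← -1.027399 + (0.51/6)·(k1 + 2k2 + 2k3 + k4) = -0.146836
p(1.02) ≈ -0.1468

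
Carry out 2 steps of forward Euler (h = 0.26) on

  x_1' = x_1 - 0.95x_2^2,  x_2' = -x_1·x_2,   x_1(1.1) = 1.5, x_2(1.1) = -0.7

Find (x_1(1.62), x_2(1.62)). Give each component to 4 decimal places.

2.1839, -0.2306

Euler on (x_1,x_2): x_1_{n+1} = x_1_n + h·x_1', x_2_{n+1} = x_2_n + h·x_2'.
1.100000: (1.500000, -0.700000); f=(1.034500, 1.050000) → (1.768970, -0.427000)
1.360000: (1.768970, -0.427000); f=(1.595757, 0.755350) → (2.183867, -0.230609)
(x_1(1.62), x_2(1.62)) ≈ (2.1839, -0.2306)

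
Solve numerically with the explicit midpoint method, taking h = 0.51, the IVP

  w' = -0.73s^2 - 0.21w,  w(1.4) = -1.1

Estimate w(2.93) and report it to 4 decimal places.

Midpoint: k1 = f(s_n, w_n); k2 = f(s_n + h/2, w_n + (h/2)·k1); w_{n+1} = w_n + h·k2.
s=1.400000, w=-1.100000:
  k1 = f(1.400000, -1.100000) = -1.199800
  k2 = f(1.655000, -1.405949) = -1.704239
  w ← -1.100000 + 0.51·(-1.704239) = -1.969162
s=1.910000, w=-1.969162:
  k1 = f(1.910000, -1.969162) = -2.249589
  k2 = f(2.165000, -2.542807) = -2.887685
  w ← -1.969162 + 0.51·(-2.887685) = -3.441881
s=2.420000, w=-3.441881:
  k1 = f(2.420000, -3.441881) = -3.552377
  k2 = f(2.675000, -4.347737) = -4.310581
  w ← -3.441881 + 0.51·(-4.310581) = -5.640278
w(2.93) ≈ -5.6403

-5.6403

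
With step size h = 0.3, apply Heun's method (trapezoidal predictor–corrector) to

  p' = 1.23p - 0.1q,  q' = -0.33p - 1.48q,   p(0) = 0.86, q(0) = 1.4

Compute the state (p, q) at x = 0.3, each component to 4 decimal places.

1.1967, 0.8365

Heun on (p,q): k1 = f(x_n, state_n); k2 = f(x_n + h, state_n + h·k1); state_{n+1} = state_n + (h/2)·(k1 + k2).
0.000000: (0.860000, 1.400000)
  k1 = (0.917800, -2.355800)
  predictor → (1.135340, 0.693260)
  k2 = (1.327142, -1.400687)
  → (1.196741, 0.836527)
(p(0.3), q(0.3)) ≈ (1.1967, 0.8365)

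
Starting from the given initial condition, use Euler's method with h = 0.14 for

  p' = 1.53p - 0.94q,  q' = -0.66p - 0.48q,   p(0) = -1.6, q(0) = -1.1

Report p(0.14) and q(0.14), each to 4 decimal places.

-1.7980, -0.8782

Euler on (p,q): p_{n+1} = p_n + h·p', q_{n+1} = q_n + h·q'.
0.000000: (-1.600000, -1.100000); f=(-1.414000, 1.584000) → (-1.797960, -0.878240)
(p(0.14), q(0.14)) ≈ (-1.7980, -0.8782)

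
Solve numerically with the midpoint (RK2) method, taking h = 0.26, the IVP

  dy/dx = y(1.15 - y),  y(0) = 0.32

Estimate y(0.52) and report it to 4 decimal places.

0.4740

Midpoint: k1 = f(x_n, y_n); k2 = f(x_n + h/2, y_n + (h/2)·k1); y_{n+1} = y_n + h·k2.
x=0.000000, y=0.320000:
  k1 = f(0.000000, 0.320000) = 0.265600
  k2 = f(0.130000, 0.354528) = 0.282017
  y ← 0.320000 + 0.26·0.282017 = 0.393324
x=0.260000, y=0.393324:
  k1 = f(0.260000, 0.393324) = 0.297619
  k2 = f(0.390000, 0.432015) = 0.310180
  y ← 0.393324 + 0.26·0.310180 = 0.473971
y(0.52) ≈ 0.4740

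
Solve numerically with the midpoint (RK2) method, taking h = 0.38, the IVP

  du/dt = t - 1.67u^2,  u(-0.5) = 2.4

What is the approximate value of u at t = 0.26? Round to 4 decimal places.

Midpoint: k1 = f(t_n, u_n); k2 = f(t_n + h/2, u_n + (h/2)·k1); u_{n+1} = u_n + h·k2.
t=-0.500000, u=2.400000:
  k1 = f(-0.500000, 2.400000) = -10.119200
  k2 = f(-0.310000, 0.477352) = -0.690534
  u ← 2.400000 + 0.38·(-0.690534) = 2.137597
t=-0.120000, u=2.137597:
  k1 = f(-0.120000, 2.137597) = -7.750765
  k2 = f(0.070000, 0.664951) = -0.668408
  u ← 2.137597 + 0.38·(-0.668408) = 1.883602
u(0.26) ≈ 1.8836

1.8836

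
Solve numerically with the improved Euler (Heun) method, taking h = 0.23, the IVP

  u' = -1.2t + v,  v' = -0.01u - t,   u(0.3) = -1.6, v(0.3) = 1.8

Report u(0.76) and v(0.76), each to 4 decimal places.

-1.1069, 1.5622

Heun on (u,v): k1 = f(t_n, state_n); k2 = f(t_n + h, state_n + h·k1); state_{n+1} = state_n + (h/2)·(k1 + k2).
0.300000: (-1.600000, 1.800000)
  k1 = (1.440000, -0.284000)
  predictor → (-1.268800, 1.734680)
  k2 = (1.098680, -0.517312)
  → (-1.308052, 1.707849)
0.530000: (-1.308052, 1.707849)
  k1 = (1.071849, -0.516919)
  predictor → (-1.061527, 1.588958)
  k2 = (0.676958, -0.749385)
  → (-1.106939, 1.562224)
(u(0.76), v(0.76)) ≈ (-1.1069, 1.5622)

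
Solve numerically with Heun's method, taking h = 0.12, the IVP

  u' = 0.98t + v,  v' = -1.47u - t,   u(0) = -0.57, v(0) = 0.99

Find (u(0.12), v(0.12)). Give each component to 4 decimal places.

-0.4381, 1.0729

Heun on (u,v): k1 = f(t_n, state_n); k2 = f(t_n + h, state_n + h·k1); state_{n+1} = state_n + (h/2)·(k1 + k2).
0.000000: (-0.570000, 0.990000)
  k1 = (0.990000, 0.837900)
  predictor → (-0.451200, 1.090548)
  k2 = (1.208148, 0.543264)
  → (-0.438111, 1.072870)
(u(0.12), v(0.12)) ≈ (-0.4381, 1.0729)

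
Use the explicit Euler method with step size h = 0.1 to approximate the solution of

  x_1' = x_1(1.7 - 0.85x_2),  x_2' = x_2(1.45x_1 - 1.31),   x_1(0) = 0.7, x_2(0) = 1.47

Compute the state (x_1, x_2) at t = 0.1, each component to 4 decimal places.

0.7315, 1.4266

Euler on (x_1,x_2): x_1_{n+1} = x_1_n + h·x_1', x_2_{n+1} = x_2_n + h·x_2'.
0.000000: (0.700000, 1.470000); f=(0.315350, -0.433650) → (0.731535, 1.426635)
(x_1(0.1), x_2(0.1)) ≈ (0.7315, 1.4266)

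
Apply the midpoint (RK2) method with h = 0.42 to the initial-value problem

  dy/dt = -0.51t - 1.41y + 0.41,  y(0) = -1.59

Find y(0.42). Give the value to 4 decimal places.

Midpoint: k1 = f(t_n, y_n); k2 = f(t_n + h/2, y_n + (h/2)·k1); y_{n+1} = y_n + h·k2.
t=0.000000, y=-1.590000:
  k1 = f(0.000000, -1.590000) = 2.651900
  k2 = f(0.210000, -1.033101) = 1.759572
  y ← -1.590000 + 0.42·1.759572 = -0.850980
y(0.42) ≈ -0.8510

-0.8510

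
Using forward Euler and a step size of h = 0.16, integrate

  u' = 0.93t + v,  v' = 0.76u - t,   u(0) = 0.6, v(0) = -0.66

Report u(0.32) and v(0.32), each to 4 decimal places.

Euler on (u,v): u_{n+1} = u_n + h·u', v_{n+1} = v_n + h·v'.
0.000000: (0.600000, -0.660000); f=(-0.660000, 0.456000) → (0.494400, -0.587040)
0.160000: (0.494400, -0.587040); f=(-0.438240, 0.215744) → (0.424282, -0.552521)
(u(0.32), v(0.32)) ≈ (0.4243, -0.5525)

0.4243, -0.5525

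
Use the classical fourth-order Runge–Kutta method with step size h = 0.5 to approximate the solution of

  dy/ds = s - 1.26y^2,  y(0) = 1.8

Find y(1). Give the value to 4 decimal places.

0.8223

RK4: k1 = f(s_n, y_n); k2 = f(s_n + h/2, y_n + (h/2)·k1); k3 = f(s_n + h/2, y_n + (h/2)·k2); k4 = f(s_n + h, y_n + h·k3); y_{n+1} = y_n + (h/6)·(k1 + 2k2 + 2k3 + k4).
s=0.000000, y=1.800000:
  k1 = f(0.000000, 1.800000) = -4.082400
  k2 = f(0.250000, 0.779400) = -0.515405
  k3 = f(0.250000, 1.671149) = -3.268850
  k4 = f(0.500000, 0.165575) = 0.465457
  y ← 1.800000 + (0.5/6)·(k1 + 2k2 + 2k3 + k4) = 0.867879
s=0.500000, y=0.867879:
  k1 = f(0.500000, 0.867879) = -0.449049
  k2 = f(0.750000, 0.755617) = 0.030595
  k3 = f(0.750000, 0.875528) = -0.215851
  k4 = f(1.000000, 0.759953) = 0.272314
  y ← 0.867879 + (0.5/6)·(k1 + 2k2 + 2k3 + k4) = 0.822275
y(1) ≈ 0.8223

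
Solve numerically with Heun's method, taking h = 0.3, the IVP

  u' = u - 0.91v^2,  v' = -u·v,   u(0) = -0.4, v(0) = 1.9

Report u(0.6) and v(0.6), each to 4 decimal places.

Heun on (u,v): k1 = f(t_n, state_n); k2 = f(t_n + h, state_n + h·k1); state_{n+1} = state_n + (h/2)·(k1 + k2).
0.000000: (-0.400000, 1.900000)
  k1 = (-3.685100, 0.760000)
  predictor → (-1.505530, 2.128000)
  k2 = (-5.626359, 3.203768)
  → (-1.796719, 2.494565)
0.300000: (-1.796719, 2.494565)
  k1 = (-7.459517, 4.482032)
  predictor → (-4.034574, 3.839175)
  k2 = (-17.447304, 15.489436)
  → (-5.532742, 5.490285)
(u(0.6), v(0.6)) ≈ (-5.5327, 5.4903)

-5.5327, 5.4903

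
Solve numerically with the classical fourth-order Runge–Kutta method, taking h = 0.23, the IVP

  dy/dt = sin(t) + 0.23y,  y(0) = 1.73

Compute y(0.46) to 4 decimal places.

2.0308

RK4: k1 = f(t_n, y_n); k2 = f(t_n + h/2, y_n + (h/2)·k1); k3 = f(t_n + h/2, y_n + (h/2)·k2); k4 = f(t_n + h, y_n + h·k3); y_{n+1} = y_n + (h/6)·(k1 + 2k2 + 2k3 + k4).
t=0.000000, y=1.730000:
  k1 = f(0.000000, 1.730000) = 0.397900
  k2 = f(0.115000, 1.775759) = 0.523171
  k3 = f(0.115000, 1.790165) = 0.526485
  k4 = f(0.230000, 1.851091) = 0.653729
  y ← 1.730000 + (0.23/6)·(k1 + 2k2 + 2k3 + k4) = 1.850786
t=0.230000, y=1.850786:
  k1 = f(0.230000, 1.850786) = 0.653658
  k2 = f(0.345000, 1.925957) = 0.781167
  k3 = f(0.345000, 1.940620) = 0.784539
  k4 = f(0.460000, 2.031230) = 0.911131
  y ← 1.850786 + (0.23/6)·(k1 + 2k2 + 2k3 + k4) = 2.030807
y(0.46) ≈ 2.0308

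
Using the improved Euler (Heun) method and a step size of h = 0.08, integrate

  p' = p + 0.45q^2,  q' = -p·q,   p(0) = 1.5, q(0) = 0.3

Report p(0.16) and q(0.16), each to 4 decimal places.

Heun on (p,q): k1 = f(s_n, state_n); k2 = f(s_n + h, state_n + h·k1); state_{n+1} = state_n + (h/2)·(k1 + k2).
0.000000: (1.500000, 0.300000)
  k1 = (1.540500, -0.450000)
  predictor → (1.623240, 0.264000)
  k2 = (1.654603, -0.428535)
  → (1.627804, 0.264859)
0.080000: (1.627804, 0.264859)
  k1 = (1.659372, -0.431138)
  predictor → (1.760554, 0.230368)
  k2 = (1.784435, -0.405574)
  → (1.765556, 0.231390)
(p(0.16), q(0.16)) ≈ (1.7656, 0.2314)

1.7656, 0.2314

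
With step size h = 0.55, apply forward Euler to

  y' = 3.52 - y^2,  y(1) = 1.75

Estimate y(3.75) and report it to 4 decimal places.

Euler: y_{n+1} = y_n + h·f(x_n, y_n).
x=1.000000, y=1.750000: f=0.457500 → y ← 1.750000 + 0.55·0.457500 = 2.001625
x=1.550000, y=2.001625: f=-0.486503 → y ← 2.001625 + 0.55·(-0.486503) = 1.734049
x=2.100000, y=1.734049: f=0.513076 → y ← 1.734049 + 0.55·0.513076 = 2.016240
x=2.650000, y=2.016240: f=-0.545224 → y ← 2.016240 + 0.55·(-0.545224) = 1.716367
x=3.200000, y=1.716367: f=0.574085 → y ← 1.716367 + 0.55·0.574085 = 2.032114
y(3.75) ≈ 2.0321

2.0321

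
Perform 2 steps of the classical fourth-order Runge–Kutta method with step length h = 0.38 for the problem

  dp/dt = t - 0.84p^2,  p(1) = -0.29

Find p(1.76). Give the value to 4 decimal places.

RK4: k1 = f(t_n, p_n); k2 = f(t_n + h/2, p_n + (h/2)·k1); k3 = f(t_n + h/2, p_n + (h/2)·k2); k4 = f(t_n + h, p_n + h·k3); p_{n+1} = p_n + (h/6)·(k1 + 2k2 + 2k3 + k4).
t=1.000000, p=-0.290000:
  k1 = f(1.000000, -0.290000) = 0.929356
  k2 = f(1.190000, -0.113422) = 1.179194
  k3 = f(1.190000, -0.065953) = 1.186346
  k4 = f(1.380000, 0.160812) = 1.358277
  p ← -0.290000 + (0.38/6)·(k1 + 2k2 + 2k3 + k4) = 0.154518
t=1.380000, p=0.154518:
  k1 = f(1.380000, 0.154518) = 1.359944
  k2 = f(1.570000, 0.412908) = 1.426786
  k3 = f(1.570000, 0.425608) = 1.417841
  k4 = f(1.760000, 0.693298) = 1.356244
  p ← 0.154518 + (0.38/6)·(k1 + 2k2 + 2k3 + k4) = 0.686863
p(1.76) ≈ 0.6869

0.6869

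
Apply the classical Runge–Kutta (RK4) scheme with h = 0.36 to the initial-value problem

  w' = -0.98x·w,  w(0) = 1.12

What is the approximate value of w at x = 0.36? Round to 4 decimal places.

RK4: k1 = f(x_n, w_n); k2 = f(x_n + h/2, w_n + (h/2)·k1); k3 = f(x_n + h/2, w_n + (h/2)·k2); k4 = f(x_n + h, w_n + h·k3); w_{n+1} = w_n + (h/6)·(k1 + 2k2 + 2k3 + k4).
x=0.000000, w=1.120000:
  k1 = f(0.000000, 1.120000) = 0.000000
  k2 = f(0.180000, 1.120000) = -0.197568
  k3 = f(0.180000, 1.084438) = -0.191295
  k4 = f(0.360000, 1.051134) = -0.370840
  w ← 1.120000 + (0.36/6)·(k1 + 2k2 + 2k3 + k4) = 1.051086
w(0.36) ≈ 1.0511

1.0511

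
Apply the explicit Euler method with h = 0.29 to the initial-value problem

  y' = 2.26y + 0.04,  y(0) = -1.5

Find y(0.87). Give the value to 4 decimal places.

Euler: y_{n+1} = y_n + h·f(t_n, y_n).
t=0.000000, y=-1.500000: f=-3.350000 → y ← -1.500000 + 0.29·(-3.350000) = -2.471500
t=0.290000, y=-2.471500: f=-5.545590 → y ← -2.471500 + 0.29·(-5.545590) = -4.079721
t=0.580000, y=-4.079721: f=-9.180170 → y ← -4.079721 + 0.29·(-9.180170) = -6.741970
y(0.87) ≈ -6.7420

-6.7420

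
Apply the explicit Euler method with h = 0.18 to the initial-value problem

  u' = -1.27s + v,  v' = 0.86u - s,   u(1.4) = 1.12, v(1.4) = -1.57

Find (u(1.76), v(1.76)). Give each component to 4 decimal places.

Euler on (u,v): u_{n+1} = u_n + h·u', v_{n+1} = v_n + h·v'.
1.400000: (1.120000, -1.570000); f=(-3.348000, -0.436800) → (0.517360, -1.648624)
1.580000: (0.517360, -1.648624); f=(-3.655224, -1.135070) → (-0.140580, -1.852937)
(u(1.76), v(1.76)) ≈ (-0.1406, -1.8529)

-0.1406, -1.8529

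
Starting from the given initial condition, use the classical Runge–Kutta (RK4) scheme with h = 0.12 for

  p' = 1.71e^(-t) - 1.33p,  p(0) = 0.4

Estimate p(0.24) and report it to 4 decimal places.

0.6011

RK4: k1 = f(t_n, p_n); k2 = f(t_n + h/2, p_n + (h/2)·k1); k3 = f(t_n + h/2, p_n + (h/2)·k2); k4 = f(t_n + h, p_n + h·k3); p_{n+1} = p_n + (h/6)·(k1 + 2k2 + 2k3 + k4).
t=0.000000, p=0.400000:
  k1 = f(0.000000, 0.400000) = 1.178000
  k2 = f(0.060000, 0.470680) = 0.984413
  k3 = f(0.060000, 0.459065) = 0.999861
  k4 = f(0.120000, 0.519983) = 0.825056
  p ← 0.400000 + (0.12/6)·(k1 + 2k2 + 2k3 + k4) = 0.519432
t=0.120000, p=0.519432:
  k1 = f(0.120000, 0.519432) = 0.825789
  k2 = f(0.180000, 0.568979) = 0.671569
  k3 = f(0.180000, 0.559726) = 0.683876
  k4 = f(0.240000, 0.601497) = 0.545142
  p ← 0.519432 + (0.12/6)·(k1 + 2k2 + 2k3 + k4) = 0.601069
p(0.24) ≈ 0.6011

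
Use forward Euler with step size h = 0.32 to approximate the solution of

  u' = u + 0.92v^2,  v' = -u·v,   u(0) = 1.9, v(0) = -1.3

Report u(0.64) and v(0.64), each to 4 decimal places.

4.0438, -0.0195

Euler on (u,v): u_{n+1} = u_n + h·u', v_{n+1} = v_n + h·v'.
0.000000: (1.900000, -1.300000); f=(3.454800, 2.470000) → (3.005536, -0.509600)
0.320000: (3.005536, -0.509600); f=(3.244453, 1.531621) → (4.043761, -0.019481)
(u(0.64), v(0.64)) ≈ (4.0438, -0.0195)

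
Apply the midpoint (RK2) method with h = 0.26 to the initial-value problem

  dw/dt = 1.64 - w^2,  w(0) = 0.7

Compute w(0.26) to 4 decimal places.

0.9388

Midpoint: k1 = f(t_n, w_n); k2 = f(t_n + h/2, w_n + (h/2)·k1); w_{n+1} = w_n + h·k2.
t=0.000000, w=0.700000:
  k1 = f(0.000000, 0.700000) = 1.150000
  k2 = f(0.130000, 0.849500) = 0.918350
  w ← 0.700000 + 0.26·0.918350 = 0.938771
w(0.26) ≈ 0.9388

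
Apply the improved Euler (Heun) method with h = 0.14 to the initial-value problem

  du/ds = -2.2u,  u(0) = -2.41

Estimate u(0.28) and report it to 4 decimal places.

Heun: k1 = f(s_n, u_n); k2 = f(s_n + h, u_n + h·k1); u_{n+1} = u_n + (h/2)·(k1 + k2).
s=0.000000, u=-2.410000:
  k1 = f(0.000000, -2.410000) = 5.302000
  k2 = f(0.140000, -1.667720) = 3.668984
  u ← -2.410000 + (0.14/2)·(5.302000 + 3.668984) = -1.782031
s=0.140000, u=-1.782031:
  k1 = f(0.140000, -1.782031) = 3.920468
  k2 = f(0.280000, -1.233166) = 2.712964
  u ← -1.782031 + (0.14/2)·(3.920468 + 2.712964) = -1.317691
u(0.28) ≈ -1.3177

-1.3177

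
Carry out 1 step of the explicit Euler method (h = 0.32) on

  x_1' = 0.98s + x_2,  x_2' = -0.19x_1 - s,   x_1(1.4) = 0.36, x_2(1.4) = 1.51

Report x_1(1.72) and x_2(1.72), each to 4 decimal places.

1.2822, 1.0401

Euler on (x_1,x_2): x_1_{n+1} = x_1_n + h·x_1', x_2_{n+1} = x_2_n + h·x_2'.
1.400000: (0.360000, 1.510000); f=(2.882000, -1.468400) → (1.282240, 1.040112)
(x_1(1.72), x_2(1.72)) ≈ (1.2822, 1.0401)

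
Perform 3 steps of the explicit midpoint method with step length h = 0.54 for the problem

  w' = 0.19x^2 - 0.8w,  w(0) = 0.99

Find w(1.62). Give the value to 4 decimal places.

Midpoint: k1 = f(x_n, w_n); k2 = f(x_n + h/2, w_n + (h/2)·k1); w_{n+1} = w_n + h·k2.
x=0.000000, w=0.990000:
  k1 = f(0.000000, 0.990000) = -0.792000
  k2 = f(0.270000, 0.776160) = -0.607077
  w ← 0.990000 + 0.54·(-0.607077) = 0.662178
x=0.540000, w=0.662178:
  k1 = f(0.540000, 0.662178) = -0.474339
  k2 = f(0.810000, 0.534107) = -0.302627
  w ← 0.662178 + 0.54·(-0.302627) = 0.498760
x=1.080000, w=0.498760:
  k1 = f(1.080000, 0.498760) = -0.177392
  k2 = f(1.350000, 0.450864) = -0.014416
  w ← 0.498760 + 0.54·(-0.014416) = 0.490975
w(1.62) ≈ 0.4910

0.4910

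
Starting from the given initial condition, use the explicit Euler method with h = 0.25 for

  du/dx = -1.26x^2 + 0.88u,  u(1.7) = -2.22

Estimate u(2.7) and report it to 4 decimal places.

Euler: u_{n+1} = u_n + h·f(x_n, u_n).
x=1.700000, u=-2.220000: f=-5.595000 → u ← -2.220000 + 0.25·(-5.595000) = -3.618750
x=1.950000, u=-3.618750: f=-7.975650 → u ← -3.618750 + 0.25·(-7.975650) = -5.612663
x=2.200000, u=-5.612663: f=-11.037543 → u ← -5.612663 + 0.25·(-11.037543) = -8.372048
x=2.450000, u=-8.372048: f=-14.930552 → u ← -8.372048 + 0.25·(-14.930552) = -12.104686
u(2.7) ≈ -12.1047

-12.1047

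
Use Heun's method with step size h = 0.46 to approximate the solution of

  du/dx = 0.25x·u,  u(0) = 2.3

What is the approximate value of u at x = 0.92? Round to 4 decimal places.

2.5548

Heun: k1 = f(x_n, u_n); k2 = f(x_n + h, u_n + h·k1); u_{n+1} = u_n + (h/2)·(k1 + k2).
x=0.000000, u=2.300000:
  k1 = f(0.000000, 2.300000) = 0.000000
  k2 = f(0.460000, 2.300000) = 0.264500
  u ← 2.300000 + (0.46/2)·(0.000000 + 0.264500) = 2.360835
x=0.460000, u=2.360835:
  k1 = f(0.460000, 2.360835) = 0.271496
  k2 = f(0.920000, 2.485723) = 0.571716
  u ← 2.360835 + (0.46/2)·(0.271496 + 0.571716) = 2.554774
u(0.92) ≈ 2.5548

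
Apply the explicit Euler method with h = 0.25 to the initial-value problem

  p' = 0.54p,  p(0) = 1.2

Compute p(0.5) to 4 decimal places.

Euler: p_{n+1} = p_n + h·f(t_n, p_n).
t=0.000000, p=1.200000: f=0.648000 → p ← 1.200000 + 0.25·0.648000 = 1.362000
t=0.250000, p=1.362000: f=0.735480 → p ← 1.362000 + 0.25·0.735480 = 1.545870
p(0.5) ≈ 1.5459

1.5459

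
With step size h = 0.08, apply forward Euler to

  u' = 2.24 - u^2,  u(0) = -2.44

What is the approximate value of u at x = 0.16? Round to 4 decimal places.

-3.1572

Euler: u_{n+1} = u_n + h·f(x_n, u_n).
x=0.000000, u=-2.440000: f=-3.713600 → u ← -2.440000 + 0.08·(-3.713600) = -2.737088
x=0.080000, u=-2.737088: f=-5.251651 → u ← -2.737088 + 0.08·(-5.251651) = -3.157220
u(0.16) ≈ -3.1572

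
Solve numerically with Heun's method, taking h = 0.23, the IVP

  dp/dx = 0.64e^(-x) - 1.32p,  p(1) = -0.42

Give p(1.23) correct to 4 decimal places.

-0.2715

Heun: k1 = f(x_n, p_n); k2 = f(x_n + h, p_n + h·k1); p_{n+1} = p_n + (h/2)·(k1 + k2).
x=1.000000, p=-0.420000:
  k1 = f(1.000000, -0.420000) = 0.789843
  k2 = f(1.230000, -0.238336) = 0.501671
  p ← -0.420000 + (0.23/2)·(0.789843 + 0.501671) = -0.271476
p(1.23) ≈ -0.2715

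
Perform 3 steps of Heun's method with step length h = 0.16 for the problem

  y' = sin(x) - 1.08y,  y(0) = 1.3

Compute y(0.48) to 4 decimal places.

Heun: k1 = f(x_n, y_n); k2 = f(x_n + h, y_n + h·k1); y_{n+1} = y_n + (h/2)·(k1 + k2).
x=0.000000, y=1.300000:
  k1 = f(0.000000, 1.300000) = -1.404000
  k2 = f(0.160000, 1.075360) = -1.002071
  y ← 1.300000 + (0.16/2)·(-1.404000 + (-1.002071)) = 1.107514
x=0.160000, y=1.107514:
  k1 = f(0.160000, 1.107514) = -1.036797
  k2 = f(0.320000, 0.941627) = -0.702390
  y ← 1.107514 + (0.16/2)·(-1.036797 + (-0.702390)) = 0.968379
x=0.320000, y=0.968379:
  k1 = f(0.320000, 0.968379) = -0.731283
  k2 = f(0.480000, 0.851374) = -0.457705
  y ← 0.968379 + (0.16/2)·(-0.731283 + (-0.457705)) = 0.873260
y(0.48) ≈ 0.8733

0.8733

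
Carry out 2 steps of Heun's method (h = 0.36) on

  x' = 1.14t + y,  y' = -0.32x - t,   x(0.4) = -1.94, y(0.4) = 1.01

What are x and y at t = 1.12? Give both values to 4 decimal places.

Heun on (x,y): k1 = f(t_n, state_n); k2 = f(t_n + h, state_n + h·k1); state_{n+1} = state_n + (h/2)·(k1 + k2).
0.400000: (-1.940000, 1.010000)
  k1 = (1.466000, 0.220800)
  predictor → (-1.412240, 1.089488)
  k2 = (1.955888, -0.308083)
  → (-1.324060, 0.994289)
0.760000: (-1.324060, 0.994289)
  k1 = (1.860689, -0.336301)
  predictor → (-0.654212, 0.873221)
  k2 = (2.150021, -0.910652)
  → (-0.602132, 0.769838)
(x(1.12), y(1.12)) ≈ (-0.6021, 0.7698)

-0.6021, 0.7698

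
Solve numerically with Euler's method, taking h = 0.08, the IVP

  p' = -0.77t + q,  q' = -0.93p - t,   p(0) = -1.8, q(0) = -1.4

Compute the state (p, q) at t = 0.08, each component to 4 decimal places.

-1.9120, -1.2661

Euler on (p,q): p_{n+1} = p_n + h·p', q_{n+1} = q_n + h·q'.
0.000000: (-1.800000, -1.400000); f=(-1.400000, 1.674000) → (-1.912000, -1.266080)
(p(0.08), q(0.08)) ≈ (-1.9120, -1.2661)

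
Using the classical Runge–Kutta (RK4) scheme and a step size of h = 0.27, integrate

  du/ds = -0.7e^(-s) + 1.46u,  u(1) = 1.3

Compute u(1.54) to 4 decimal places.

RK4: k1 = f(s_n, u_n); k2 = f(s_n + h/2, u_n + (h/2)·k1); k3 = f(s_n + h/2, u_n + (h/2)·k2); k4 = f(s_n + h, u_n + h·k3); u_{n+1} = u_n + (h/6)·(k1 + 2k2 + 2k3 + k4).
s=1.000000, u=1.300000:
  k1 = f(1.000000, 1.300000) = 1.640484
  k2 = f(1.135000, 1.521465) = 1.996344
  k3 = f(1.135000, 1.569506) = 2.066484
  k4 = f(1.270000, 1.857951) = 2.516026
  u ← 1.300000 + (0.27/6)·(k1 + 2k2 + 2k3 + k4) = 1.852697
s=1.270000, u=1.852697:
  k1 = f(1.270000, 1.852697) = 2.508356
  k2 = f(1.405000, 2.191326) = 3.027578
  k3 = f(1.405000, 2.261421) = 3.129917
  k4 = f(1.540000, 2.697775) = 3.788685
  u ← 1.852697 + (0.27/6)·(k1 + 2k2 + 2k3 + k4) = 2.690239
u(1.54) ≈ 2.6902

2.6902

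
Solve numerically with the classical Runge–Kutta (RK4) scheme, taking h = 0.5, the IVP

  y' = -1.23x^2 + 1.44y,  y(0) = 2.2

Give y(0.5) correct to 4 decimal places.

4.4536

RK4: k1 = f(x_n, y_n); k2 = f(x_n + h/2, y_n + (h/2)·k1); k3 = f(x_n + h/2, y_n + (h/2)·k2); k4 = f(x_n + h, y_n + h·k3); y_{n+1} = y_n + (h/6)·(k1 + 2k2 + 2k3 + k4).
x=0.000000, y=2.200000:
  k1 = f(0.000000, 2.200000) = 3.168000
  k2 = f(0.250000, 2.992000) = 4.231605
  k3 = f(0.250000, 3.257901) = 4.614503
  k4 = f(0.500000, 4.507251) = 6.182942
  y ← 2.200000 + (0.5/6)·(k1 + 2k2 + 2k3 + k4) = 4.453596
y(0.5) ≈ 4.4536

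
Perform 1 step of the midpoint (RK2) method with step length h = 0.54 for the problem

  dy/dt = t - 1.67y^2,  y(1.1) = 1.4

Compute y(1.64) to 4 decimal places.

1.5434

Midpoint: k1 = f(t_n, y_n); k2 = f(t_n + h/2, y_n + (h/2)·k1); y_{n+1} = y_n + h·k2.
t=1.100000, y=1.400000:
  k1 = f(1.100000, 1.400000) = -2.173200
  k2 = f(1.370000, 0.813236) = 0.265541
  y ← 1.400000 + 0.54·0.265541 = 1.543392
y(1.64) ≈ 1.5434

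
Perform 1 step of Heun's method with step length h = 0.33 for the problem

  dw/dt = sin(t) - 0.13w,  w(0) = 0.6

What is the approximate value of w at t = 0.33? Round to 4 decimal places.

Heun: k1 = f(t_n, w_n); k2 = f(t_n + h, w_n + h·k1); w_{n+1} = w_n + (h/2)·(k1 + k2).
t=0.000000, w=0.600000:
  k1 = f(0.000000, 0.600000) = -0.078000
  k2 = f(0.330000, 0.574260) = 0.249389
  w ← 0.600000 + (0.33/2)·(-0.078000 + 0.249389) = 0.628279
w(0.33) ≈ 0.6283

0.6283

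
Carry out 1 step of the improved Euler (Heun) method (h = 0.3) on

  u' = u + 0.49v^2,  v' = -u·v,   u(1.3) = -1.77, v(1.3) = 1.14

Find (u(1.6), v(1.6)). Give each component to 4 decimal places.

Heun on (u,v): k1 = f(t_n, state_n); k2 = f(t_n + h, state_n + h·k1); state_{n+1} = state_n + (h/2)·(k1 + k2).
1.300000: (-1.770000, 1.140000)
  k1 = (-1.133196, 2.017800)
  predictor → (-2.109959, 1.745340)
  k2 = (-0.617315, 3.682595)
  → (-2.032577, 1.995059)
(u(1.6), v(1.6)) ≈ (-2.0326, 1.9951)

-2.0326, 1.9951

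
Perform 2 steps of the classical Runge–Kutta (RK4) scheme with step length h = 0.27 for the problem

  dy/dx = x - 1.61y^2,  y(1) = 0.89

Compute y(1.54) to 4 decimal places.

RK4: k1 = f(x_n, y_n); k2 = f(x_n + h/2, y_n + (h/2)·k1); k3 = f(x_n + h/2, y_n + (h/2)·k2); k4 = f(x_n + h, y_n + h·k3); y_{n+1} = y_n + (h/6)·(k1 + 2k2 + 2k3 + k4).
x=1.000000, y=0.890000:
  k1 = f(1.000000, 0.890000) = -0.275281
  k2 = f(1.135000, 0.852837) = -0.036003
  k3 = f(1.135000, 0.885140) = -0.126390
  k4 = f(1.270000, 0.855875) = 0.090640
  y ← 0.890000 + (0.27/6)·(k1 + 2k2 + 2k3 + k4) = 0.867076
x=1.270000, y=0.867076:
  k1 = f(1.270000, 0.867076) = 0.059569
  k2 = f(1.405000, 0.875118) = 0.172012
  k3 = f(1.405000, 0.890297) = 0.128866
  k4 = f(1.540000, 0.901870) = 0.230476
  y ← 0.867076 + (0.27/6)·(k1 + 2k2 + 2k3 + k4) = 0.907207
y(1.54) ≈ 0.9072

0.9072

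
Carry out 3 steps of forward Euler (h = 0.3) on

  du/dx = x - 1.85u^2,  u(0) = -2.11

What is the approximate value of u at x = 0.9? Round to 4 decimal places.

Euler: u_{n+1} = u_n + h·f(x_n, u_n).
x=0.000000, u=-2.110000: f=-8.236385 → u ← -2.110000 + 0.3·(-8.236385) = -4.580915
x=0.300000, u=-4.580915: f=-38.521856 → u ← -4.580915 + 0.3·(-38.521856) = -16.137472
x=0.600000, u=-16.137472: f=-481.173316 → u ← -16.137472 + 0.3·(-481.173316) = -160.489467
u(0.9) ≈ -160.4895

-160.4895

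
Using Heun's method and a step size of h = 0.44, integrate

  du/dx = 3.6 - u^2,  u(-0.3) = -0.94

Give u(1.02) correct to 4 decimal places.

Heun: k1 = f(x_n, u_n); k2 = f(x_n + h, u_n + h·k1); u_{n+1} = u_n + (h/2)·(k1 + k2).
x=-0.300000, u=-0.940000:
  k1 = f(-0.300000, -0.940000) = 2.716400
  k2 = f(0.140000, 0.255216) = 3.534865
  u ← -0.940000 + (0.44/2)·(2.716400 + 3.534865) = 0.435278
x=0.140000, u=0.435278:
  k1 = f(0.140000, 0.435278) = 3.410533
  k2 = f(0.580000, 1.935913) = -0.147758
  u ← 0.435278 + (0.44/2)·(3.410533 + (-0.147758)) = 1.153089
x=0.580000, u=1.153089:
  k1 = f(0.580000, 1.153089) = 2.270386
  k2 = f(1.020000, 2.152059) = -1.031357
  u ← 1.153089 + (0.44/2)·(2.270386 + (-1.031357)) = 1.425675
u(1.02) ≈ 1.4257

1.4257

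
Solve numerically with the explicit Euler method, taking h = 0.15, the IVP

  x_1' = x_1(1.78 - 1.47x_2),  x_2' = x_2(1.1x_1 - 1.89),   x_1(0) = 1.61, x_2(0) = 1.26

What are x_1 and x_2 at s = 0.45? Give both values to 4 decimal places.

1.5829, 1.1849

Euler on (x_1,x_2): x_1_{n+1} = x_1_n + h·x_1', x_2_{n+1} = x_2_n + h·x_2'.
0.000000: (1.610000, 1.260000); f=(-0.116242, -0.149940) → (1.592564, 1.237509)
0.150000: (1.592564, 1.237509); f=(-0.062330, -0.170999) → (1.583214, 1.211859)
0.300000: (1.583214, 1.211859); f=(-0.002269, -0.179918) → (1.582874, 1.184871)
(x_1(0.45), x_2(0.45)) ≈ (1.5829, 1.1849)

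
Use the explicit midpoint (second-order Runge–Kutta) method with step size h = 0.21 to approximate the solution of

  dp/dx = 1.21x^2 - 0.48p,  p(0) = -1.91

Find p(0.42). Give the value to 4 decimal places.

-1.5347

Midpoint: k1 = f(x_n, p_n); k2 = f(x_n + h/2, p_n + (h/2)·k1); p_{n+1} = p_n + h·k2.
x=0.000000, p=-1.910000:
  k1 = f(0.000000, -1.910000) = 0.916800
  k2 = f(0.105000, -1.813736) = 0.883934
  p ← -1.910000 + 0.21·0.883934 = -1.724374
x=0.210000, p=-1.724374:
  k1 = f(0.210000, -1.724374) = 0.881061
  k2 = f(0.315000, -1.631863) = 0.903356
  p ← -1.724374 + 0.21·0.903356 = -1.534669
p(0.42) ≈ -1.5347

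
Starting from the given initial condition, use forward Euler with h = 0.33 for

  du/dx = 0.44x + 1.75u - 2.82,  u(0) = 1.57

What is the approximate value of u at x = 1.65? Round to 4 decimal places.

Euler: u_{n+1} = u_n + h·f(x_n, u_n).
x=0.000000, u=1.570000: f=-0.072500 → u ← 1.570000 + 0.33·(-0.072500) = 1.546075
x=0.330000, u=1.546075: f=0.030831 → u ← 1.546075 + 0.33·0.030831 = 1.556249
x=0.660000, u=1.556249: f=0.193836 → u ← 1.556249 + 0.33·0.193836 = 1.620215
x=0.990000, u=1.620215: f=0.450977 → u ← 1.620215 + 0.33·0.450977 = 1.769038
x=1.320000, u=1.769038: f=0.856616 → u ← 1.769038 + 0.33·0.856616 = 2.051721
u(1.65) ≈ 2.0517

2.0517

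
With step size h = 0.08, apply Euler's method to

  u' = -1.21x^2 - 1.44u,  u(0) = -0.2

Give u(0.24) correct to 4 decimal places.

Euler: u_{n+1} = u_n + h·f(x_n, u_n).
x=0.000000, u=-0.200000: f=0.288000 → u ← -0.200000 + 0.08·0.288000 = -0.176960
x=0.080000, u=-0.176960: f=0.247078 → u ← -0.176960 + 0.08·0.247078 = -0.157194
x=0.160000, u=-0.157194: f=0.195383 → u ← -0.157194 + 0.08·0.195383 = -0.141563
u(0.24) ≈ -0.1416

-0.1416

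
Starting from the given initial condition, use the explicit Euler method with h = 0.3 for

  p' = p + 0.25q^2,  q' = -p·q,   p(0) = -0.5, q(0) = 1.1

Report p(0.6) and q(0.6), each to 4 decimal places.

-0.6070, 1.4772

Euler on (p,q): p_{n+1} = p_n + h·p', q_{n+1} = q_n + h·q'.
0.000000: (-0.500000, 1.100000); f=(-0.197500, 0.550000) → (-0.559250, 1.265000)
0.300000: (-0.559250, 1.265000); f=(-0.159194, 0.707451) → (-0.607008, 1.477235)
(p(0.6), q(0.6)) ≈ (-0.6070, 1.4772)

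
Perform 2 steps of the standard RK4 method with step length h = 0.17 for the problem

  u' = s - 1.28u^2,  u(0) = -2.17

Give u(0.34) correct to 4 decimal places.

-22.2529

RK4: k1 = f(s_n, u_n); k2 = f(s_n + h/2, u_n + (h/2)·k1); k3 = f(s_n + h/2, u_n + (h/2)·k2); k4 = f(s_n + h, u_n + h·k3); u_{n+1} = u_n + (h/6)·(k1 + 2k2 + 2k3 + k4).
s=0.000000, u=-2.170000:
  k1 = f(0.000000, -2.170000) = -6.027392
  k2 = f(0.085000, -2.682328) = -9.124453
  k3 = f(0.085000, -2.945579) = -11.020834
  k4 = f(0.170000, -4.043542) = -20.758294
  u ← -2.170000 + (0.17/6)·(k1 + 2k2 + 2k3 + k4) = -4.070494
s=0.170000, u=-4.070494:
  k1 = f(0.170000, -4.070494) = -21.038220
  k2 = f(0.255000, -5.858743) = -43.680829
  k3 = f(0.255000, -7.783365) = -77.288377
  k4 = f(0.340000, -17.209518) = -378.754418
  u ← -4.070494 + (0.17/6)·(k1 + 2k2 + 2k3 + k4) = -22.252874
u(0.34) ≈ -22.2529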